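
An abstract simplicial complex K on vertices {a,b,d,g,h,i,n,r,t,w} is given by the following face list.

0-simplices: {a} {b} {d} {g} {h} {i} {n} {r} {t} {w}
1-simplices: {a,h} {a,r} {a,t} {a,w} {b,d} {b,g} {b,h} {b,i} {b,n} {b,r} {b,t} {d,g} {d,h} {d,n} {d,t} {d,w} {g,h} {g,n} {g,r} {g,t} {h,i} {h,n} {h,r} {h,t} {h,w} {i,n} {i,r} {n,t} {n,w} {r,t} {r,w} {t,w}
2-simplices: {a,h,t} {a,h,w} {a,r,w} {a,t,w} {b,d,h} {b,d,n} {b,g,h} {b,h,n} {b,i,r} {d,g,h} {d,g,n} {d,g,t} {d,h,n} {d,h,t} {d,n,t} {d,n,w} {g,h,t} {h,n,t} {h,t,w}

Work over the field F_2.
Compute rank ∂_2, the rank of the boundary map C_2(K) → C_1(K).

rank∂_2=15

n_0=10 n_1=32 n_2=19  [Z2]
∂1: piv[ah,ar,at,aw,bd,bg,bh,bi,bn] rk=9  ker:br,bt,dg,dh,dn,dt,dw,gh,gn,gr,gt,hi,hn,hr,ht,hw,in,ir,nt,nw,rt,rw,tw
∂2: piv[aht,ahw,arw,atw,bdh,bdn,bgh,bhn,bir,dgh,dgn,dgt,dht,dnt,dnw] rk=15  ker:dhn,ght,hnt,htw
rk∂_2=15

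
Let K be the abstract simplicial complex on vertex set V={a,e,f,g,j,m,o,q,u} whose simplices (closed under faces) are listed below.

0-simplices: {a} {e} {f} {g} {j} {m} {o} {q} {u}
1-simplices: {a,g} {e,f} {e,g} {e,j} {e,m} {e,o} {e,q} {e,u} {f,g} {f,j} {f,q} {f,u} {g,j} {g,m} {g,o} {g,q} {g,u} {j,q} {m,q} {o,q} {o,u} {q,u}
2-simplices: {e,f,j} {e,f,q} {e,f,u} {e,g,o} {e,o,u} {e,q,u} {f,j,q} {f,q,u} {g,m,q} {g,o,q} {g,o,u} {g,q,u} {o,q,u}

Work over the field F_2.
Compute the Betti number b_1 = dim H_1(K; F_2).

b_1=3

n_0=9 n_1=22 n_2=13  [Z2]
∂1: piv[ag,ef,eg,ej,em,eo,eq,eu] rk=8  ker:fg,fj,fq,fu,gj,gm,go,gq,gu,jq,mq,oq,ou,qu
∂2: piv[efj,efq,efu,ego,eou,equ,fjq,gmq,goq,gou,gqu] rk=11  ker:fqu,oqu
b_1=(22−8)−11=3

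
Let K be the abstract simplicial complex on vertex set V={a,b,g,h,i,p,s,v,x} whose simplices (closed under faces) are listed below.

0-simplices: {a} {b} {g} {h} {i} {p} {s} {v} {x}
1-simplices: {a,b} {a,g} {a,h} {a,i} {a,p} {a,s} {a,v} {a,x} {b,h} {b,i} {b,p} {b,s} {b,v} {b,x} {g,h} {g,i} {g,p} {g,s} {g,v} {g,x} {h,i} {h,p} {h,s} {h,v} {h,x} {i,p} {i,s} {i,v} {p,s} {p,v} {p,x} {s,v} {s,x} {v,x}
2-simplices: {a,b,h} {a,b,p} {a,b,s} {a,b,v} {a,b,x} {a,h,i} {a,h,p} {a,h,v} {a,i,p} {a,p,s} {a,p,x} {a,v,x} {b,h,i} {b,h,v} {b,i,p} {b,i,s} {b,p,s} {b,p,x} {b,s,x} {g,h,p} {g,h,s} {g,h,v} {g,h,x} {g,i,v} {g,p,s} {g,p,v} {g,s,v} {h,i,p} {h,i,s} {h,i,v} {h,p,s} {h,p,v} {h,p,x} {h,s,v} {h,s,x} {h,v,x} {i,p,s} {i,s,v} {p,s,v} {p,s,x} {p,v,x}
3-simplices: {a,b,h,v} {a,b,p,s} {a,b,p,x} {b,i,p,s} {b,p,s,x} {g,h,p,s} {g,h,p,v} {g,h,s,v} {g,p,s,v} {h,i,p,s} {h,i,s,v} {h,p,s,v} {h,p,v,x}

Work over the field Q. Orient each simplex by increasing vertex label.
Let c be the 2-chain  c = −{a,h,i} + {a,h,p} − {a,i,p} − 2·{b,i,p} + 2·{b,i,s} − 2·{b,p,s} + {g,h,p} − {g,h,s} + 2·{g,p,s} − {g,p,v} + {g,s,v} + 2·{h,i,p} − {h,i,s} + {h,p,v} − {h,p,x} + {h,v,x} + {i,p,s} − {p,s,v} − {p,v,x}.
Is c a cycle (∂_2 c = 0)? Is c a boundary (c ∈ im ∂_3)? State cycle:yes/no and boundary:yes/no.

cycle:yes boundary:no

n_0=9 n_1=34 n_2=41 n_3=13  [Q]
∂1: piv[ab,ag,ah,ai,ap,as,av,ax] rk=8  ker:bh,bi,bp,bs,bv,bx,gh,gi,gp,gs,gv,gx,hi,hp,hs,hv,hx,ip,is,iv,ps,pv,px,sv,sx,vx
∂2: piv[abh,abp,abs,abv,abx,ahi,ahp,ahv,aip,aps,apx,avx,bhi,bis,bsx,ghp,ghs,ghv,ghx,giv,gps,gpv,gsv,hiv,hpx] rk=25  ker:bhv,bip,bps,bpx,hip,his,hps,hpv,hsv,hsx,hvx,ips,isv,psv,psx,pvx
∂3: piv[abhv,abps,abpx,bips,bpsx,ghps,ghpv,ghsv,gpsv,hips,hisv,hpvx] rk=12  ker:hpsv
∂2c = 0
c vs im∂3: residual ≠ 0 ⇒ not boundary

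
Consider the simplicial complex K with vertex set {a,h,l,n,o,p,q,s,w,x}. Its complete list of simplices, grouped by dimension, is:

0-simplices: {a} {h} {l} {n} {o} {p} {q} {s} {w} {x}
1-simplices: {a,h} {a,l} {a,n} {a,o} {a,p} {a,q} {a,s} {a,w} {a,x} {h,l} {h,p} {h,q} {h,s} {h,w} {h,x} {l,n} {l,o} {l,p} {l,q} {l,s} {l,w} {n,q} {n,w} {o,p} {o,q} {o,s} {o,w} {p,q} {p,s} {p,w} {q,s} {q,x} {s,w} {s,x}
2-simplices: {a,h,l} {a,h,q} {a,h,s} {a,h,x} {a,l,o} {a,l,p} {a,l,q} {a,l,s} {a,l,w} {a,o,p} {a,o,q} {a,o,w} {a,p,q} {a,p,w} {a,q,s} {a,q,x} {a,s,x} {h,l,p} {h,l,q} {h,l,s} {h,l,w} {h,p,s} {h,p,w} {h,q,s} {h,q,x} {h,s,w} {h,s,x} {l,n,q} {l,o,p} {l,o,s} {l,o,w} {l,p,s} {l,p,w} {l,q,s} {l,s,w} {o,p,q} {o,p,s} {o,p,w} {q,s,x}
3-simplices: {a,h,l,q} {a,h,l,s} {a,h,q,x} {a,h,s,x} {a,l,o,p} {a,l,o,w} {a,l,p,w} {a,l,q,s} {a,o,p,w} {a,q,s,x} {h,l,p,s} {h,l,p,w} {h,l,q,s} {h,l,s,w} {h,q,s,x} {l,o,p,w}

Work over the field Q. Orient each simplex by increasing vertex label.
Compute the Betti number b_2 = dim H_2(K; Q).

b_2=2

n_0=10 n_1=34 n_2=39 n_3=16  [Q]
∂1: piv[ah,al,an,ao,ap,aq,as,aw,ax] rk=9  ker:hl,hp,hq,hs,hw,hx,ln,lo,lp,lq,ls,lw,nq,nw,op,oq,os,ow,pq,ps,pw,qs,qx,sw,sx
∂2: piv[ahl,ahq,ahs,ahx,alo,alp,alq,als,alw,aop,aoq,aow,apq,apw,aqs,aqx,asx,hlp,hlw,hps,hsw,lnq,los] rk=23  ker:hlq,hls,hpw,hqs,hqx,hsx,lop,low,lps,lpw,lqs,lsw,opq,ops,opw,qsx
∂3: piv[ahlq,ahls,ahqx,ahsx,alop,alow,alpw,alqs,aopw,aqsx,hlps,hlpw,hlqs,hlsw] rk=14  ker:hqsx,lopw
b_2=(39−23)−14=2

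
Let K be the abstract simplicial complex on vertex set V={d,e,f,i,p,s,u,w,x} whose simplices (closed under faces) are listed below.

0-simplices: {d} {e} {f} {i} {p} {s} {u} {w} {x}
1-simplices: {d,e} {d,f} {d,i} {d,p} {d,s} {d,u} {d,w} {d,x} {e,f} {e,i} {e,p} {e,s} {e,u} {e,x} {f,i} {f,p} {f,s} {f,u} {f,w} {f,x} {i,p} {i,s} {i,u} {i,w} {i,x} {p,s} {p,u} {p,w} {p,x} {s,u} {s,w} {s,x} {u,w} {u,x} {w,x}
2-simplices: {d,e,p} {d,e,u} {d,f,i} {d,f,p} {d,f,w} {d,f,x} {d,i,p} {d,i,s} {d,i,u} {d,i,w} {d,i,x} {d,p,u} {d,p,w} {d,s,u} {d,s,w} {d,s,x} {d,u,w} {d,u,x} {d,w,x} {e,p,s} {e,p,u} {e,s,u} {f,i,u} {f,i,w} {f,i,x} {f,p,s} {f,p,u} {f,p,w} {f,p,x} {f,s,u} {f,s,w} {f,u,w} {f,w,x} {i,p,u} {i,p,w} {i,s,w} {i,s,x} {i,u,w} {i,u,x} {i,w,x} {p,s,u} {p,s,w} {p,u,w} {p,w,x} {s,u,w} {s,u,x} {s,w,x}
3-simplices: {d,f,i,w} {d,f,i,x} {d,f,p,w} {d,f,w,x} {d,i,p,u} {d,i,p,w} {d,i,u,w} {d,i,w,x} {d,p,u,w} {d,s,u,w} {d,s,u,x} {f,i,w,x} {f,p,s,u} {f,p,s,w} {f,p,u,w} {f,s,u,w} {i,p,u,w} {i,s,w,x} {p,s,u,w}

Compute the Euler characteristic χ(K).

χ(K)=2

n_0=9 n_1=35 n_2=47 n_3=19
χ=+9−35+47−19=2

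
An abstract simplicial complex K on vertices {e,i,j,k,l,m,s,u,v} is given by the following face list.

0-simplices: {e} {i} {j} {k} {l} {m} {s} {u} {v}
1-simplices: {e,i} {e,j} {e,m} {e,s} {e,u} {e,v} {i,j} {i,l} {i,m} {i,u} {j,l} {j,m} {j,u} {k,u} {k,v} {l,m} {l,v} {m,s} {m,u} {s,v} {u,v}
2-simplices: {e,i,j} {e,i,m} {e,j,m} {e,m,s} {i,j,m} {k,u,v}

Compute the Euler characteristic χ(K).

n_0=9 n_1=21 n_2=6
χ=+9−21+6=-6

χ(K)=-6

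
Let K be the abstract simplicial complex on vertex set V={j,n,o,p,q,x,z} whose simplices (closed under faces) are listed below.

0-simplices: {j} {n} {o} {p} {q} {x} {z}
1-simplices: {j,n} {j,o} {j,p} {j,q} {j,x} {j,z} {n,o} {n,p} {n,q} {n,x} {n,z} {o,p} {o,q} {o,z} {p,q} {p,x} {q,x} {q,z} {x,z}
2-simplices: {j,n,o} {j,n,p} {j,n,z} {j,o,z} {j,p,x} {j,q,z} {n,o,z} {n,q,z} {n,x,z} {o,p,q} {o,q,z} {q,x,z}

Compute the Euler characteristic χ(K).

n_0=7 n_1=19 n_2=12
χ=+7−19+12=0

χ(K)=0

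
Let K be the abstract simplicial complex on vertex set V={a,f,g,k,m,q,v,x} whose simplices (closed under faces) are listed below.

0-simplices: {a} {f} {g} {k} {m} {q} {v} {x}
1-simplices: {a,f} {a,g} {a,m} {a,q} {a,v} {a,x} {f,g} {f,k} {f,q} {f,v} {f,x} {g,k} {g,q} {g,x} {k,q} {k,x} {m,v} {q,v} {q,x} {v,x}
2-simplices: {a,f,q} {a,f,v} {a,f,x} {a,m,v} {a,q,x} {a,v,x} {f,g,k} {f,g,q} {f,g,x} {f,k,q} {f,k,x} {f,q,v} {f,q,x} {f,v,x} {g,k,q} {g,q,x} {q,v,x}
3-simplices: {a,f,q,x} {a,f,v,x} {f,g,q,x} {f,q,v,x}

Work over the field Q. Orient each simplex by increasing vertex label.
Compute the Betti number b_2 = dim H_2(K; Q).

n_0=8 n_1=20 n_2=17 n_3=4  [Q]
∂1: piv[af,ag,am,aq,av,ax,fk] rk=7  ker:fg,fq,fv,fx,gk,gq,gx,kq,kx,mv,qv,qx,vx
∂2: piv[afq,afv,afx,amv,aqx,avx,fgk,fgq,fgx,fkq,fkx,fqv] rk=12  ker:fqx,fvx,gkq,gqx,qvx
∂3: piv[afqx,afvx,fgqx,fqvx] rk=4
b_2=(17−12)−4=1

b_2=1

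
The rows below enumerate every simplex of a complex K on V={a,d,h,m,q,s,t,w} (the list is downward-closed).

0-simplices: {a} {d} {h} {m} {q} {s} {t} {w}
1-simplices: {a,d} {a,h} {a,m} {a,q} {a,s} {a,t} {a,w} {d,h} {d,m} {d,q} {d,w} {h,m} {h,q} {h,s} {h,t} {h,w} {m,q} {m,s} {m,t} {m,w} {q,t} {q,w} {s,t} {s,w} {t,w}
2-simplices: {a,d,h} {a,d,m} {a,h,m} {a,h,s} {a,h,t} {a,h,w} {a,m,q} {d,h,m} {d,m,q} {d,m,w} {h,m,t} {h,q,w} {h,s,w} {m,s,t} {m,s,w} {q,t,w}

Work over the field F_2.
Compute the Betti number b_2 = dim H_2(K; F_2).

b_2=1

n_0=8 n_1=25 n_2=16  [Z2]
∂1: piv[ad,ah,am,aq,as,at,aw] rk=7  ker:dh,dm,dq,dw,hm,hq,hs,ht,hw,mq,ms,mt,mw,qt,qw,st,sw,tw
∂2: piv[adh,adm,ahm,ahs,aht,ahw,amq,dmq,dmw,hmt,hqw,hsw,mst,msw,qtw] rk=15  ker:dhm
b_2=(16−15)−0=1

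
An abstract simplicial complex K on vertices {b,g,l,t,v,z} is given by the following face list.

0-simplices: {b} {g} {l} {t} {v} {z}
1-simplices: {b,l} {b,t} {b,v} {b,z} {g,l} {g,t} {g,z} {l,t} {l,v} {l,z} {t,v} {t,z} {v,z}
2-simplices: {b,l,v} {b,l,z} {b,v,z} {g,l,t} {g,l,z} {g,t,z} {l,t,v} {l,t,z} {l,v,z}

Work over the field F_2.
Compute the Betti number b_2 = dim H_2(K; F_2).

n_0=6 n_1=13 n_2=9  [Z2]
∂1: piv[bl,bt,bv,bz,gl] rk=5  ker:gt,gz,lt,lv,lz,tv,tz,vz
∂2: piv[blv,blz,bvz,glt,glz,gtz,ltv] rk=7  ker:ltz,lvz
b_2=(9−7)−0=2

b_2=2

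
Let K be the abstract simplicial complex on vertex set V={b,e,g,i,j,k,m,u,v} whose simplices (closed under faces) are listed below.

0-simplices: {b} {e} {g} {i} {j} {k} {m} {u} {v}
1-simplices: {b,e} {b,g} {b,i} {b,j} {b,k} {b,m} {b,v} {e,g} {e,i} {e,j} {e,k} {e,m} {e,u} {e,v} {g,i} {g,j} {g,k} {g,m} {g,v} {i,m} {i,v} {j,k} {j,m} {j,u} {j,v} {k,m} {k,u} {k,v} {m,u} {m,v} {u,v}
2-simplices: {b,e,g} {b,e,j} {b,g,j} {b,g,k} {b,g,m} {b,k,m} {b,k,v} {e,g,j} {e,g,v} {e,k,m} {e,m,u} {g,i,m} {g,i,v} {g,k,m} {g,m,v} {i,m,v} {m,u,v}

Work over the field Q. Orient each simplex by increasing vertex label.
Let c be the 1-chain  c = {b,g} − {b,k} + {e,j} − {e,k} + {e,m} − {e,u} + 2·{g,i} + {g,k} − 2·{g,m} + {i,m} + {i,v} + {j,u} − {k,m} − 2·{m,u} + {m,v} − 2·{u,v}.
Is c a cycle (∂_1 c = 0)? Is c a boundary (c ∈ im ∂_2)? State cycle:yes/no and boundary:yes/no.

n_0=9 n_1=31 n_2=17  [Q]
∂1: piv[be,bg,bi,bj,bk,bm,bv,eu] rk=8  ker:eg,ei,ej,ek,em,ev,gi,gj,gk,gm,gv,im,iv,jk,jm,ju,jv,km,ku,kv,mu,mv,uv
∂2: piv[beg,bej,bgj,bgk,bgm,bkm,bkv,egv,ekm,emu,gim,giv,gmv,muv] rk=14  ker:egj,gkm,imv
∂1c = 0
c vs im∂2: residual ≠ 0 ⇒ not boundary

cycle:yes boundary:no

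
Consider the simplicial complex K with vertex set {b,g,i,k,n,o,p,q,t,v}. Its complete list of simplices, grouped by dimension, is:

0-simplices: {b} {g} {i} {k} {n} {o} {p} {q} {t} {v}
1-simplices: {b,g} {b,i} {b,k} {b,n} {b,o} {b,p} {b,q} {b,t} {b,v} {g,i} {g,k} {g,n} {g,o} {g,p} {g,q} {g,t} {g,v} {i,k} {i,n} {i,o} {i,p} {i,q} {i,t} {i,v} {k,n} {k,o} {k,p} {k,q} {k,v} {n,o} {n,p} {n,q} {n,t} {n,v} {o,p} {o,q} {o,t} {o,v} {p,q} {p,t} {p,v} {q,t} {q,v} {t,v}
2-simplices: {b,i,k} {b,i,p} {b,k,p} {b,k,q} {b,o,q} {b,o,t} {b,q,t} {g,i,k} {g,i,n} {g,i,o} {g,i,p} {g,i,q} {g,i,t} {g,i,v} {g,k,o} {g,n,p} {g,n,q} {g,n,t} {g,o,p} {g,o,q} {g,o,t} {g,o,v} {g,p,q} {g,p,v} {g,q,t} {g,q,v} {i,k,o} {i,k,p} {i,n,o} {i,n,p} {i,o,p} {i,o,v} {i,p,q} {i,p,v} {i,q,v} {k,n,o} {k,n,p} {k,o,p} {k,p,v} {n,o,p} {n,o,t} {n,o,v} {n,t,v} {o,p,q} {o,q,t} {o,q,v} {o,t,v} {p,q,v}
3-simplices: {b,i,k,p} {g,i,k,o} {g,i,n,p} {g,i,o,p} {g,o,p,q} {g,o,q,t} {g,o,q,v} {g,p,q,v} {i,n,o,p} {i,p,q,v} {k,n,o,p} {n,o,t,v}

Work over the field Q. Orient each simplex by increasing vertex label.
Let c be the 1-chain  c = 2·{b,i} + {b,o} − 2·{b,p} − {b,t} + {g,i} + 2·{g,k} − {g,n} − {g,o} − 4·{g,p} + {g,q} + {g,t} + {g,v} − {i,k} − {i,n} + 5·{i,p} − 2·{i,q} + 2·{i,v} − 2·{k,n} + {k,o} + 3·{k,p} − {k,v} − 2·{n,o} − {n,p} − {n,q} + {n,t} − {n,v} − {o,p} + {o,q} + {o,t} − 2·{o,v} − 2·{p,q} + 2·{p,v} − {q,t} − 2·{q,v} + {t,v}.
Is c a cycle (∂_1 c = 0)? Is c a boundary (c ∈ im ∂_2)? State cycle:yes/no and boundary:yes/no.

cycle:yes boundary:yes

n_0=10 n_1=44 n_2=48 n_3=12  [Q]
∂1: piv[bg,bi,bk,bn,bo,bp,bq,bt,bv] rk=9  ker:gi,gk,gn,go,gp,gq,gt,gv,ik,in,io,ip,iq,it,iv,kn,ko,kp,kq,kv,no,np,nq,nt,nv,op,oq,ot,ov,pq,pt,pv,qt,qv,tv
∂2: piv[bik,bip,bkp,bkq,boq,bot,bqt,gik,gin,gio,gip,giq,git,giv,gko,gnp,gnq,gnt,gop,goq,got,gov,gpq,gpv,gqv,ino,kno,kpv,nov,ntv] rk=30  ker:gqt,iko,ikp,inp,iop,iov,ipq,ipv,iqv,knp,kop,nop,not,opq,oqt,oqv,otv,pqv
∂3: piv[bikp,giko,ginp,giop,gopq,goqt,goqv,gpqv,inop,ipqv,knop,notv] rk=12
∂1c = 0
c vs im∂2: reduces to 0 ⇒ boundary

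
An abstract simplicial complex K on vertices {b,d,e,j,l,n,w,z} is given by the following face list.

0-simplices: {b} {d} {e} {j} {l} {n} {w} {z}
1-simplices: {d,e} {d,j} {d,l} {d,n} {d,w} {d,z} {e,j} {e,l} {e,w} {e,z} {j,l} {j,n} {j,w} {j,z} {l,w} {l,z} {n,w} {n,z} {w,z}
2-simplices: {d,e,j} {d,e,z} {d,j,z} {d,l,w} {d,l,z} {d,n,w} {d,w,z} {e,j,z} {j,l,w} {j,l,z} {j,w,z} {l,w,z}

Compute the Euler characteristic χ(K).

χ(K)=1

n_0=8 n_1=19 n_2=12
χ=+8−19+12=1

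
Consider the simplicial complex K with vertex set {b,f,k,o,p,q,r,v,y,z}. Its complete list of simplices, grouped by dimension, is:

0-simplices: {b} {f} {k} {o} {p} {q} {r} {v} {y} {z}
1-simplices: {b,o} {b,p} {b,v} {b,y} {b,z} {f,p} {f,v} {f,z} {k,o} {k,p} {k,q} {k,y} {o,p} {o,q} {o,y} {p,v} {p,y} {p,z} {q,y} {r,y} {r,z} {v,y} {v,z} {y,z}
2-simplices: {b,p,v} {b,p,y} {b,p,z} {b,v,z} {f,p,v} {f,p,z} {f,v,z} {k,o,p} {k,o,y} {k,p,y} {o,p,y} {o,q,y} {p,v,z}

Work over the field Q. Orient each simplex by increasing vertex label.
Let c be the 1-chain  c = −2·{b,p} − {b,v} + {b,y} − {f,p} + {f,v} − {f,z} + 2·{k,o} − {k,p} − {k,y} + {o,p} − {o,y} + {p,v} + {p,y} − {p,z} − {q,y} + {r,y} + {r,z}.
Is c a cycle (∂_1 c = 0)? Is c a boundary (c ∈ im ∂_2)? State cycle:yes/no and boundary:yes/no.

n_0=10 n_1=24 n_2=13  [Q]
∂1: piv[bo,bp,bv,by,bz,fp,ko,kq,ry] rk=9  ker:fv,fz,kp,ky,op,oq,oy,pv,py,pz,qy,rz,vy,vz,yz
∂2: piv[bpv,bpy,bpz,bvz,fpv,fpz,kop,koy,kpy,oqy] rk=10  ker:fvz,opy,pvz
∂1c = 2·{b} + {f} + 2·{o} − 4·{p} + {q} − 2·{r} + {v} − {z}

cycle:no boundary:no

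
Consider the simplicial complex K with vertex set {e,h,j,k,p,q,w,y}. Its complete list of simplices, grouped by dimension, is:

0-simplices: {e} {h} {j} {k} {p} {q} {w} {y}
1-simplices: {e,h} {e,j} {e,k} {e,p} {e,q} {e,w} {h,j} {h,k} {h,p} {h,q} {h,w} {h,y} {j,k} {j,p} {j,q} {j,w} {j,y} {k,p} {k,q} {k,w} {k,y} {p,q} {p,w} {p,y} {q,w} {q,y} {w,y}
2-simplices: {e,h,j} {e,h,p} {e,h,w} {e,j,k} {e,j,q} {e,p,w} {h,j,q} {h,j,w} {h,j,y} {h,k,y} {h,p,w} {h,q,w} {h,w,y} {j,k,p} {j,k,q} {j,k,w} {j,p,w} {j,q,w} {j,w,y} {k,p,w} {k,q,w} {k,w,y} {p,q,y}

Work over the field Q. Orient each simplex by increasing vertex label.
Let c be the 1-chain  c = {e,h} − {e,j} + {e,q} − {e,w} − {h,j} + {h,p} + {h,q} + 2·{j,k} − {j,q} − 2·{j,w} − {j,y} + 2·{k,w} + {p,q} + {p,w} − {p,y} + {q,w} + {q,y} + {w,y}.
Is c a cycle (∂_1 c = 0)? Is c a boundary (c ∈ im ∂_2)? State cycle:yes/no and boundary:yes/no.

n_0=8 n_1=27 n_2=23  [Q]
∂1: piv[eh,ej,ek,ep,eq,ew,hy] rk=7  ker:hj,hk,hp,hq,hw,jk,jp,jq,jw,jy,kp,kq,kw,ky,pq,pw,py,qw,qy,wy
∂2: piv[ehj,ehp,ehw,ejk,ejq,epw,hjq,hjw,hjy,hky,hqw,hwy,jkp,jkq,jkw,jpw,kwy,pqy] rk=18  ker:hpw,jqw,jwy,kpw,kqw
∂1c = 0
c vs im∂2: reduces to 0 ⇒ boundary

cycle:yes boundary:yes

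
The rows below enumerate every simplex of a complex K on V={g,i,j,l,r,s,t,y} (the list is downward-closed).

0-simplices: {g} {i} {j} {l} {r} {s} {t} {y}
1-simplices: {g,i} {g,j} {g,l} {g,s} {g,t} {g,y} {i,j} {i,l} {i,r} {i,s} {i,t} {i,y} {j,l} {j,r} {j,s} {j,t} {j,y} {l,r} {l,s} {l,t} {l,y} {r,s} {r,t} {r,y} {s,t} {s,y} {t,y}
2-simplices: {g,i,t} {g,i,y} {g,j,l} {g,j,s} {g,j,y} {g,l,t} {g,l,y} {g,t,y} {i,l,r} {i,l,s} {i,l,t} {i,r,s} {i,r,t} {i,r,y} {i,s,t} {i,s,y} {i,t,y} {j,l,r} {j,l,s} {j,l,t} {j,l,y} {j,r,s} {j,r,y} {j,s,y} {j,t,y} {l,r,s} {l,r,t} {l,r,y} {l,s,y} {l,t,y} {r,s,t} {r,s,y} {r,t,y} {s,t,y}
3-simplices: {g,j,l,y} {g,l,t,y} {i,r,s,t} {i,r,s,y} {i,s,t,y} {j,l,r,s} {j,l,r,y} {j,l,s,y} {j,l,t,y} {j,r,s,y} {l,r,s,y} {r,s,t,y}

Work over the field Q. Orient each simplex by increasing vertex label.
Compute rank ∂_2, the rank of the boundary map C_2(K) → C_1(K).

rank∂_2=19

n_0=8 n_1=27 n_2=34 n_3=12  [Q]
∂1: piv[gi,gj,gl,gs,gt,gy,ir] rk=7  ker:ij,il,is,it,iy,jl,jr,js,jt,jy,lr,ls,lt,ly,rs,rt,ry,st,sy,ty
∂2: piv[git,giy,gjl,gjs,gjy,glt,gly,gty,ilr,ils,ilt,irs,irt,iry,ist,isy,jlr,jls,jlt] rk=19  ker:ity,jly,jrs,jry,jsy,jty,lrs,lrt,lry,lsy,lty,rst,rsy,rty,sty
∂3: piv[gjly,glty,irst,irsy,isty,jlrs,jlry,jlsy,jlty,jrsy,rsty] rk=11  ker:lrsy
rk∂_2=19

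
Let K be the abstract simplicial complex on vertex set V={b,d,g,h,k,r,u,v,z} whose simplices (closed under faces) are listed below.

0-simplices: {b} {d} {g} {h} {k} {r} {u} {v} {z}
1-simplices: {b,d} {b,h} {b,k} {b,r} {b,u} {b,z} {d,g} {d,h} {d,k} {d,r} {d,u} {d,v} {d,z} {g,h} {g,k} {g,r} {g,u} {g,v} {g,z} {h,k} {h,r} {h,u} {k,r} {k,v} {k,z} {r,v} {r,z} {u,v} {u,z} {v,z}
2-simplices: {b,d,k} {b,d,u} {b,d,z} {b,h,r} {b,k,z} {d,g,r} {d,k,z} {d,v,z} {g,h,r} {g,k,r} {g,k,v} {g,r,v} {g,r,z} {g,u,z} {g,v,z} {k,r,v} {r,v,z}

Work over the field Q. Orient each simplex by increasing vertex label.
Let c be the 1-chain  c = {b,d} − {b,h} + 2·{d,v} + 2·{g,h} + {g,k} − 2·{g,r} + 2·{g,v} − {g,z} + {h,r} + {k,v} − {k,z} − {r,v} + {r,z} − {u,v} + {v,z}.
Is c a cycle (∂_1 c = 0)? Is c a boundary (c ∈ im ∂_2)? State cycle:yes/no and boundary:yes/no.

n_0=9 n_1=30 n_2=17  [Q]
∂1: piv[bd,bh,bk,br,bu,bz,dg,dv] rk=8  ker:dh,dk,dr,du,dz,gh,gk,gr,gu,gv,gz,hk,hr,hu,kr,kv,kz,rv,rz,uv,uz,vz
∂2: piv[bdk,bdu,bdz,bhr,bkz,dgr,dvz,ghr,gkr,gkv,grv,grz,guz,gvz] rk=14  ker:dkz,krv,rvz
∂1c = −{d} − 2·{g} + {k} − {r} + {u} + 2·{v}

cycle:no boundary:no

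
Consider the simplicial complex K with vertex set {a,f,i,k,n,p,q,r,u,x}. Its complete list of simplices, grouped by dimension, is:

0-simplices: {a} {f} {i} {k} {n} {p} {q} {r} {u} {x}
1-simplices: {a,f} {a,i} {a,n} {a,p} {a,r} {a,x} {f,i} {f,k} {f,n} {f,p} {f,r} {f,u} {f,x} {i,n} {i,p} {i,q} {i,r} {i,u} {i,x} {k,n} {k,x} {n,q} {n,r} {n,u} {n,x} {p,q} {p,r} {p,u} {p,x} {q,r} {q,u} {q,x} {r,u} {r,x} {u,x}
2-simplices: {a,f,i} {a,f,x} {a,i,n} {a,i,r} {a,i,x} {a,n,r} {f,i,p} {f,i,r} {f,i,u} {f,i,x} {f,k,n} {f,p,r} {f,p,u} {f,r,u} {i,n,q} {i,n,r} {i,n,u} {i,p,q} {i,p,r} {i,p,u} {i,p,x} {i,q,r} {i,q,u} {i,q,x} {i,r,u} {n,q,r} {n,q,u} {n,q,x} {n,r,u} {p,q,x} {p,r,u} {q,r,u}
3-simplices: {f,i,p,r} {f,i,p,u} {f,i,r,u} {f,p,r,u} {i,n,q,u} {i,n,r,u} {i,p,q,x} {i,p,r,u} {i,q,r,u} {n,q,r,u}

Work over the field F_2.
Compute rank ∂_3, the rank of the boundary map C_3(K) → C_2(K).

rank∂_3=9

n_0=10 n_1=35 n_2=32 n_3=10  [Z2]
∂1: piv[af,ai,an,ap,ar,ax,fk,fu,iq] rk=9  ker:fi,fn,fp,fr,fx,in,ip,ir,iu,ix,kn,kx,nq,nr,nu,nx,pq,pr,pu,px,qr,qu,qx,ru,rx,ux
∂2: piv[afi,afx,ain,air,aix,anr,fip,fir,fiu,fkn,fpr,fpu,fru,inq,inu,ipq,ipx,iqr,iqu,iqx,nqx] rk=21  ker:fix,inr,ipr,ipu,iru,nqr,nqu,nru,pqx,pru,qru
∂3: piv[fipr,fipu,firu,fpru,inqu,inru,ipqx,iqru,nqru] rk=9  ker:ipru
rk∂_3=9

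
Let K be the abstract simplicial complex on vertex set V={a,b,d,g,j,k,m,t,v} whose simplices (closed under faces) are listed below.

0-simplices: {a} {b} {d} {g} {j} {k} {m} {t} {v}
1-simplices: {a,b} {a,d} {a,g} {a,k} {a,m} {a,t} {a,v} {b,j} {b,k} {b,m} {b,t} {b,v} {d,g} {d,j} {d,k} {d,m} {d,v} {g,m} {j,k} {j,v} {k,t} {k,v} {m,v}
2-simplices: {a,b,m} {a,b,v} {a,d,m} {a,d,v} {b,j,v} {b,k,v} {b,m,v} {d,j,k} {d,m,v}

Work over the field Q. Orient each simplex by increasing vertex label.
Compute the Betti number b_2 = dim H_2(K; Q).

b_2=1

n_0=9 n_1=23 n_2=9  [Q]
∂1: piv[ab,ad,ag,ak,am,at,av,bj] rk=8  ker:bk,bm,bt,bv,dg,dj,dk,dm,dv,gm,jk,jv,kt,kv,mv
∂2: piv[abm,abv,adm,adv,bjv,bkv,bmv,djk] rk=8  ker:dmv
b_2=(9−8)−0=1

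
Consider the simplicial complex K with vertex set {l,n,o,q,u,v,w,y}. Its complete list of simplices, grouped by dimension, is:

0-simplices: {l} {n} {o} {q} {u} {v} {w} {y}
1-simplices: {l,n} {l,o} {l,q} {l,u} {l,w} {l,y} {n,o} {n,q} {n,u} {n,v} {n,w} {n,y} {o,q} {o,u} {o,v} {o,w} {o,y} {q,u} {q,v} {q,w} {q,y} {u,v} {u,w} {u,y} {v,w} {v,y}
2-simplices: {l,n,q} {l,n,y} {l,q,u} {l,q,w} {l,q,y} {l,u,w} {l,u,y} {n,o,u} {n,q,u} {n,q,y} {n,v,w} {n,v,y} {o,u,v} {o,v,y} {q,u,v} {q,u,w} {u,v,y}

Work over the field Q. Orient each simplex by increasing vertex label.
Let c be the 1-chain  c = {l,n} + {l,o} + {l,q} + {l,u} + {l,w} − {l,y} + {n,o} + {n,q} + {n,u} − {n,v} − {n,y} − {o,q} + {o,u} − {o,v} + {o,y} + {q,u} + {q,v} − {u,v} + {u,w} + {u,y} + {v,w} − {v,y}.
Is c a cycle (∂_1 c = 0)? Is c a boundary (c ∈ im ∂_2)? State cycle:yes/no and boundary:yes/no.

cycle:no boundary:no

n_0=8 n_1=26 n_2=17  [Q]
∂1: piv[ln,lo,lq,lu,lw,ly,nv] rk=7  ker:no,nq,nu,nw,ny,oq,ou,ov,ow,oy,qu,qv,qw,qy,uv,uw,uy,vw,vy
∂2: piv[lnq,lny,lqu,lqw,lqy,luw,luy,nou,nqu,nvw,nvy,ouv,ovy,quv,uvy] rk=15  ker:nqy,quw
∂1c = −4·{l} + 2·{o} − {q} + 3·{u} − 2·{v} + 3·{w} − {y}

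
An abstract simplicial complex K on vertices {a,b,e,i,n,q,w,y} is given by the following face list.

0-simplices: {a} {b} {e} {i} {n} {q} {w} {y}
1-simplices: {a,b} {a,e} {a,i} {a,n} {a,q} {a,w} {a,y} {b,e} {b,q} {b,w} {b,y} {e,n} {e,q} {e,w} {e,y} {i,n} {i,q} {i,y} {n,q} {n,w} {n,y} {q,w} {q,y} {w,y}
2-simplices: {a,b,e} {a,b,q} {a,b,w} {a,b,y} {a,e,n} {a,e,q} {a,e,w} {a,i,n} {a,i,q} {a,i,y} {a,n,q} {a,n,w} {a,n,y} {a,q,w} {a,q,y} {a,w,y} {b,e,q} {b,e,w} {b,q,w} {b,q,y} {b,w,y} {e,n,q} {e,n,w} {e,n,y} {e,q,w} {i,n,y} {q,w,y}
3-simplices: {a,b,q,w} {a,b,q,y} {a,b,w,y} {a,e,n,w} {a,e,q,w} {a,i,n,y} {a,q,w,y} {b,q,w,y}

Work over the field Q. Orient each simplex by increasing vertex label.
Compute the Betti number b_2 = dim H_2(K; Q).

b_2=3

n_0=8 n_1=24 n_2=27 n_3=8  [Q]
∂1: piv[ab,ae,ai,an,aq,aw,ay] rk=7  ker:be,bq,bw,by,en,eq,ew,ey,in,iq,iy,nq,nw,ny,qw,qy,wy
∂2: piv[abe,abq,abw,aby,aen,aeq,aew,ain,aiq,aiy,anq,anw,any,aqw,aqy,awy,eny] rk=17  ker:beq,bew,bqw,bqy,bwy,enq,enw,eqw,iny,qwy
∂3: piv[abqw,abqy,abwy,aenw,aeqw,ainy,aqwy] rk=7  ker:bqwy
b_2=(27−17)−7=3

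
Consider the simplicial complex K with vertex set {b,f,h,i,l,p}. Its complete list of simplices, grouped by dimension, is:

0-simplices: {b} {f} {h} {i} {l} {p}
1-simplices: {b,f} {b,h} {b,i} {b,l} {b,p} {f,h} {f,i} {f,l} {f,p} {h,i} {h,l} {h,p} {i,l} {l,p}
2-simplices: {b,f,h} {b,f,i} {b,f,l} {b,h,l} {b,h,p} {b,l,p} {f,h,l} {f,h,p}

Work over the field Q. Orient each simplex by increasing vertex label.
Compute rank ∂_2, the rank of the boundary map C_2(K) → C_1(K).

rank∂_2=7

n_0=6 n_1=14 n_2=8  [Q]
∂1: piv[bf,bh,bi,bl,bp] rk=5  ker:fh,fi,fl,fp,hi,hl,hp,il,lp
∂2: piv[bfh,bfi,bfl,bhl,bhp,blp,fhp] rk=7  ker:fhl
rk∂_2=7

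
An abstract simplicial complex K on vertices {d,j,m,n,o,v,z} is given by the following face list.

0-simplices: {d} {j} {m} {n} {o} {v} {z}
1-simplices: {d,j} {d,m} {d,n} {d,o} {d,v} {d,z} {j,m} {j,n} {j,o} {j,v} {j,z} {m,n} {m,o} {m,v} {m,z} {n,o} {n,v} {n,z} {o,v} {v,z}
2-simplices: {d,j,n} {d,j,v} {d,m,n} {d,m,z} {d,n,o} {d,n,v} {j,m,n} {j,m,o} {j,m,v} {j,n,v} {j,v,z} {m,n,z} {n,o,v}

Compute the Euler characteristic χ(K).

n_0=7 n_1=20 n_2=13
χ=+7−20+13=0

χ(K)=0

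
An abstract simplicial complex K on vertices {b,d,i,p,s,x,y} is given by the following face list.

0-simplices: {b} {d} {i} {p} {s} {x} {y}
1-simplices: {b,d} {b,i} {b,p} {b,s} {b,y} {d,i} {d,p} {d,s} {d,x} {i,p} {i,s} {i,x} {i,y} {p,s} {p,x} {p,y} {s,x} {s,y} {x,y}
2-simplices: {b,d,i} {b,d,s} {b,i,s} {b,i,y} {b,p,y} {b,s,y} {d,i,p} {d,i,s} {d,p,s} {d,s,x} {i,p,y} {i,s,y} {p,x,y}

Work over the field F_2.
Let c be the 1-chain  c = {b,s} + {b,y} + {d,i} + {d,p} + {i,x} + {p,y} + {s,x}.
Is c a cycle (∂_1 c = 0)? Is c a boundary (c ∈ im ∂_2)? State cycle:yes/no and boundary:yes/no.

n_0=7 n_1=19 n_2=13  [Z2]
∂1: piv[bd,bi,bp,bs,by,dx] rk=6  ker:di,dp,ds,ip,is,ix,iy,ps,px,py,sx,sy,xy
∂2: piv[bdi,bds,bis,biy,bpy,bsy,dip,dps,dsx,ipy,pxy] rk=11  ker:dis,isy
∂1c = 0
c vs im∂2: residual ≠ 0 ⇒ not boundary

cycle:yes boundary:no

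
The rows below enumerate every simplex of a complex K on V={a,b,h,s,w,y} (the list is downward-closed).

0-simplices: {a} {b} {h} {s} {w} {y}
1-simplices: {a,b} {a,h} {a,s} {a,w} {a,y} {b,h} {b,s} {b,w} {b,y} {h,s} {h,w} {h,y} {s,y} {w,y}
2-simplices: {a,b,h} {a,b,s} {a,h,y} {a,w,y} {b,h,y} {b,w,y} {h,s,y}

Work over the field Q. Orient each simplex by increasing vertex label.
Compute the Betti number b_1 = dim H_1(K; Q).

b_1=2

n_0=6 n_1=14 n_2=7  [Q]
∂1: piv[ab,ah,as,aw,ay] rk=5  ker:bh,bs,bw,by,hs,hw,hy,sy,wy
∂2: piv[abh,abs,ahy,awy,bhy,bwy,hsy] rk=7
b_1=(14−5)−7=2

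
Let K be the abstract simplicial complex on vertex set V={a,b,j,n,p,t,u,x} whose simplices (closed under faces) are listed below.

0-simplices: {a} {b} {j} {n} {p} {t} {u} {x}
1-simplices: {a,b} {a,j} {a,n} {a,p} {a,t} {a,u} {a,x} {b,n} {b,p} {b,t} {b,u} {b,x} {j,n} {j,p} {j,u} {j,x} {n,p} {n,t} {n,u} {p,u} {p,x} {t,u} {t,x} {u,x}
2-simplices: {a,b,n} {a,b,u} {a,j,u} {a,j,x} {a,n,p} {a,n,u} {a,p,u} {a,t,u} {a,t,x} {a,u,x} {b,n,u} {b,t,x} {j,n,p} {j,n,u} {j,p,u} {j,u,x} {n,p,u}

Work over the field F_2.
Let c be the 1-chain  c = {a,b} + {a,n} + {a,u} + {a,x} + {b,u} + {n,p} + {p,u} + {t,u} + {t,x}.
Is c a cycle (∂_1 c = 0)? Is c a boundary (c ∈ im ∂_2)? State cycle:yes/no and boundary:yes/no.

cycle:yes boundary:yes

n_0=8 n_1=24 n_2=17  [Z2]
∂1: piv[ab,aj,an,ap,at,au,ax] rk=7  ker:bn,bp,bt,bu,bx,jn,jp,ju,jx,np,nt,nu,pu,px,tu,tx,ux
∂2: piv[abn,abu,aju,ajx,anp,anu,apu,atu,atx,aux,btx,jnp,jnu] rk=13  ker:bnu,jpu,jux,npu
∂1c = 0
c vs im∂2: reduces to 0 ⇒ boundary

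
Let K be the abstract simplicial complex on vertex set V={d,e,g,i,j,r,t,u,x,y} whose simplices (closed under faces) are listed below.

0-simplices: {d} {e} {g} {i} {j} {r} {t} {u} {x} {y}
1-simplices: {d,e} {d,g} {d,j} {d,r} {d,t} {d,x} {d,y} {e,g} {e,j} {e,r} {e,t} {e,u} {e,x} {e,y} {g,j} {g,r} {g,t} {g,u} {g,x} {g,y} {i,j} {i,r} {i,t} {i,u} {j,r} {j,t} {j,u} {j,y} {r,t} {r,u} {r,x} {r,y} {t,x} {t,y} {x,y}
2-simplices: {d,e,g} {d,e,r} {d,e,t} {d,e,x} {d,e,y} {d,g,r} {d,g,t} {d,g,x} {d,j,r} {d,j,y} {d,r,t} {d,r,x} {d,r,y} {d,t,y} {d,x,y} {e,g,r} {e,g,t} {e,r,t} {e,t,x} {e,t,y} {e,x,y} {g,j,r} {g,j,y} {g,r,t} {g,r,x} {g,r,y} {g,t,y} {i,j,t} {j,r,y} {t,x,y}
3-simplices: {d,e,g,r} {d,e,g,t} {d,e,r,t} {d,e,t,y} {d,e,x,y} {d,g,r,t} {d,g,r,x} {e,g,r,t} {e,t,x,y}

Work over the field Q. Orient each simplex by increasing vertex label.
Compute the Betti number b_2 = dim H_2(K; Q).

n_0=10 n_1=35 n_2=30 n_3=9  [Q]
∂1: piv[de,dg,dj,dr,dt,dx,dy,eu,ij] rk=9  ker:eg,ej,er,et,ex,ey,gj,gr,gt,gu,gx,gy,ir,it,iu,jr,jt,ju,jy,rt,ru,rx,ry,tx,ty,xy
∂2: piv[deg,der,det,dex,dey,dgr,dgt,dgx,djr,djy,drt,drx,dry,dty,dxy,etx,gjr,gjy,ijt] rk=19  ker:egr,egt,ert,ety,exy,grt,grx,gry,gty,jry,txy
∂3: piv[degr,degt,dert,dety,dexy,dgrt,dgrx,etxy] rk=8  ker:egrt
b_2=(30−19)−8=3

b_2=3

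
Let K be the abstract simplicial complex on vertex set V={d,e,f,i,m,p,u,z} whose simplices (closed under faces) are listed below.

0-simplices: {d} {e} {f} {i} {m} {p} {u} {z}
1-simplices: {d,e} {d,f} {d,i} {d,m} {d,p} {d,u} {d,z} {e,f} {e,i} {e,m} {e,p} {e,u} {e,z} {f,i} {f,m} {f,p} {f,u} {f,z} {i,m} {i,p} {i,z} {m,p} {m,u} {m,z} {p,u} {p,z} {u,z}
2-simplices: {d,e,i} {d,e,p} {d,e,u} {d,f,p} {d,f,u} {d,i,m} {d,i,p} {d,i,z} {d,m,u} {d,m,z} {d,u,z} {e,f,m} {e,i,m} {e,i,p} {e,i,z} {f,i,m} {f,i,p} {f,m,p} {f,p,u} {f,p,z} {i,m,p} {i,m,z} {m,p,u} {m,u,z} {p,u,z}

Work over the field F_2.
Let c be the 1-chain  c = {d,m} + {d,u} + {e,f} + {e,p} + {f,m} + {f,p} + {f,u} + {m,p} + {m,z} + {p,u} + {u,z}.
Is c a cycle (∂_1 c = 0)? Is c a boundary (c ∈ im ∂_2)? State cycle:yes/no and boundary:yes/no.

n_0=8 n_1=27 n_2=25  [Z2]
∂1: piv[de,df,di,dm,dp,du,dz] rk=7  ker:ef,ei,em,ep,eu,ez,fi,fm,fp,fu,fz,im,ip,iz,mp,mu,mz,pu,pz,uz
∂2: piv[dei,dep,deu,dfp,dfu,dim,dip,diz,dmu,dmz,duz,efm,eim,eiz,fim,fip,fmp,fpu,fpz,puz] rk=20  ker:eip,imp,imz,mpu,muz
∂1c = 0
c vs im∂2: reduces to 0 ⇒ boundary

cycle:yes boundary:yes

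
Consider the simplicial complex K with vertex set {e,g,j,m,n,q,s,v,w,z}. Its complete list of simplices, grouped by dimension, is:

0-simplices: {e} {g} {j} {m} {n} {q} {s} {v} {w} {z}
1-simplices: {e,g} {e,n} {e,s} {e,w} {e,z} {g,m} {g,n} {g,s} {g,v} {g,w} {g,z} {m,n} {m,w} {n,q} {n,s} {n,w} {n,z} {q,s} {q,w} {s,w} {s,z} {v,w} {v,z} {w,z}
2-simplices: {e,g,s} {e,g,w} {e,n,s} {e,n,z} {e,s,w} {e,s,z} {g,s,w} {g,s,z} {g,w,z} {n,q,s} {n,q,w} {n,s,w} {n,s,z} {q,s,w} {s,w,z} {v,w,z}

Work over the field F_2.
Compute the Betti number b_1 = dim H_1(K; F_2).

n_0=10 n_1=24 n_2=16  [Z2]
∂1: piv[eg,en,es,ew,ez,gm,gv,nq] rk=8  ker:gn,gs,gw,gz,mn,mw,ns,nw,nz,qs,qw,sw,sz,vw,vz,wz
∂2: piv[egs,egw,ens,enz,esw,esz,gsz,gwz,nqs,nqw,nsw,vwz] rk=12  ker:gsw,nsz,qsw,swz
b_1=(24−8)−12=4

b_1=4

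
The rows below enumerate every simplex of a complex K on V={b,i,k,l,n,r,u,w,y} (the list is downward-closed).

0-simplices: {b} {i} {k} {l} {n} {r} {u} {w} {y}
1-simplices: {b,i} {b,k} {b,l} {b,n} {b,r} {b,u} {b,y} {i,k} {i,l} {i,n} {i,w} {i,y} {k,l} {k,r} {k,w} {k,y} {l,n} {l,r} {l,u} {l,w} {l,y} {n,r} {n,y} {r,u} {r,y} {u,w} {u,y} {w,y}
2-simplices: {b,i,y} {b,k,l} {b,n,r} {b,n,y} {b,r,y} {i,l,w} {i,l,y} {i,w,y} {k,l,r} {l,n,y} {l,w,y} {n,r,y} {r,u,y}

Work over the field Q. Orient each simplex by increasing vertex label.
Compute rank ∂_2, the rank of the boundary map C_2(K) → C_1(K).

n_0=9 n_1=28 n_2=13  [Q]
∂1: piv[bi,bk,bl,bn,br,bu,by,iw] rk=8  ker:ik,il,in,iy,kl,kr,kw,ky,ln,lr,lu,lw,ly,nr,ny,ru,ry,uw,uy,wy
∂2: piv[biy,bkl,bnr,bny,bry,ilw,ily,iwy,klr,lny,ruy] rk=11  ker:lwy,nry
rk∂_2=11

rank∂_2=11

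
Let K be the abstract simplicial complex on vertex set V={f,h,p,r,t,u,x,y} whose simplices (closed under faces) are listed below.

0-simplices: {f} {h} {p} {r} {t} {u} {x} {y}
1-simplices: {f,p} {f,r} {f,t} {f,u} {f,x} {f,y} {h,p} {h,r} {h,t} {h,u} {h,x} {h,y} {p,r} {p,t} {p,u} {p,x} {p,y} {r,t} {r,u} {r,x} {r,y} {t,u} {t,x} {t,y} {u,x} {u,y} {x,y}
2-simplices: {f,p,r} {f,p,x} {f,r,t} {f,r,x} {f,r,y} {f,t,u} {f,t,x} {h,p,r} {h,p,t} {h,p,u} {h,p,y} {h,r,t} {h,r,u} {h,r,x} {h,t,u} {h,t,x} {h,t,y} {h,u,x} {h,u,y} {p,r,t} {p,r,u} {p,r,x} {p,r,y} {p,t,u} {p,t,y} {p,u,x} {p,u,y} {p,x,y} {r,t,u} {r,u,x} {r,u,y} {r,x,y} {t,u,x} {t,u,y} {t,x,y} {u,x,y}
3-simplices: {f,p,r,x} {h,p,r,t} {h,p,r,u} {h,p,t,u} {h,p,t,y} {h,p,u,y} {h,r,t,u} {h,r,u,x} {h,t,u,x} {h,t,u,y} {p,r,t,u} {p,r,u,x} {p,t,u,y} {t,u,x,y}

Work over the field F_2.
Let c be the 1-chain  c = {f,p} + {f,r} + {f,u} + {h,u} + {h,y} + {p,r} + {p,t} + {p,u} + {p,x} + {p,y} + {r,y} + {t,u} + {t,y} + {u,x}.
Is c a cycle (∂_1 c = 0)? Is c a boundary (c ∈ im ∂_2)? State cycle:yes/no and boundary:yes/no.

n_0=8 n_1=27 n_2=36 n_3=14  [Z2]
∂1: piv[fp,fr,ft,fu,fx,fy,hp] rk=7  ker:hr,ht,hu,hx,hy,pr,pt,pu,px,py,rt,ru,rx,ry,tu,tx,ty,ux,uy,xy
∂2: piv[fpr,fpx,frt,frx,fry,ftu,ftx,hpr,hpt,hpu,hpy,hrt,hru,hrx,htu,hty,hux,huy,pry,pxy] rk=20  ker:htx,prt,pru,prx,ptu,pty,pux,puy,rtu,rux,ruy,rxy,tux,tuy,txy,uxy
∂3: piv[fprx,hprt,hpru,hptu,hpty,hpuy,hrtu,hrux,htux,htuy,prux,tuxy] rk=12  ker:prtu,ptuy
∂1c = {f} + {r} + {t} + {u}

cycle:no boundary:no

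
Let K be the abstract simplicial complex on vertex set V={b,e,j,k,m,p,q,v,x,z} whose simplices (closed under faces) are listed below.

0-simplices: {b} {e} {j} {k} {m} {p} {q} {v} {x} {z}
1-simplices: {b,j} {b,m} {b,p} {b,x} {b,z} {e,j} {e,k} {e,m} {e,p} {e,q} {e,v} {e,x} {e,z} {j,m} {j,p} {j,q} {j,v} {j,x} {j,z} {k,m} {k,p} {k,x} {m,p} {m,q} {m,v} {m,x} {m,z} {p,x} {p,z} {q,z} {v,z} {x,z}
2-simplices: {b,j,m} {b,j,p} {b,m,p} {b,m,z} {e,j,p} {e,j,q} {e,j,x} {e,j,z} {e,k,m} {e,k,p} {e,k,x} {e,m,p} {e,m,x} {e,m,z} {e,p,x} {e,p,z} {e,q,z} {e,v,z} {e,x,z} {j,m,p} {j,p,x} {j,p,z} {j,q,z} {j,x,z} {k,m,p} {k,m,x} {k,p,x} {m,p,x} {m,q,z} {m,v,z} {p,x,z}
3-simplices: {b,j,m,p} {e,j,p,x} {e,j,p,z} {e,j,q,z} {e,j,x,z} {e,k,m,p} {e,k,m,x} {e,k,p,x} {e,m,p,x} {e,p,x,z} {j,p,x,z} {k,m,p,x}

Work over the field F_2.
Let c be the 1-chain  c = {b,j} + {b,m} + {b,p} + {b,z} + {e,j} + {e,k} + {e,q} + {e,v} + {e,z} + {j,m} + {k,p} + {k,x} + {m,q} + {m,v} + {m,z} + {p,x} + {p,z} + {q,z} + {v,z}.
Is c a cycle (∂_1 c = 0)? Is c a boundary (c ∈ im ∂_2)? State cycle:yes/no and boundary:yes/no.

cycle:no boundary:no

n_0=10 n_1=32 n_2=31 n_3=12  [Z2]
∂1: piv[bj,bm,bp,bx,bz,ej,ek,eq,ev] rk=9  ker:em,ep,ex,ez,jm,jp,jq,jv,jx,jz,km,kp,kx,mp,mq,mv,mx,mz,px,pz,qz,vz,xz
∂2: piv[bjm,bjp,bmp,bmz,ejp,ejq,ejx,ejz,ekm,ekp,ekx,emp,emx,emz,epx,epz,eqz,evz,exz,mqz,mvz] rk=21  ker:jmp,jpx,jpz,jqz,jxz,kmp,kmx,kpx,mpx,pxz
∂3: piv[bjmp,ejpx,ejpz,ejqz,ejxz,ekmp,ekmx,ekpx,empx,epxz] rk=10  ker:jpxz,kmpx
∂1c = {e} + {j} + {k} + {m} + {q} + {v}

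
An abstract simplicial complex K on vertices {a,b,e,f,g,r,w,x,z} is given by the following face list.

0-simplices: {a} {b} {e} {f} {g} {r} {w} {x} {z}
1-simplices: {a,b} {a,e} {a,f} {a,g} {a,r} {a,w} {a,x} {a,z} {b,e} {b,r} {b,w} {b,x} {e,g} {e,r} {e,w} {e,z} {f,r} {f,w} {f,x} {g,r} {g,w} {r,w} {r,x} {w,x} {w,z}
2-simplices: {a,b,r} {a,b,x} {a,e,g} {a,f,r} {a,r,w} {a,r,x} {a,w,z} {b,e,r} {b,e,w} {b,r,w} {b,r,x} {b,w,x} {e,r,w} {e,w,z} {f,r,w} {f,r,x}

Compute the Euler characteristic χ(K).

n_0=9 n_1=25 n_2=16
χ=+9−25+16=0

χ(K)=0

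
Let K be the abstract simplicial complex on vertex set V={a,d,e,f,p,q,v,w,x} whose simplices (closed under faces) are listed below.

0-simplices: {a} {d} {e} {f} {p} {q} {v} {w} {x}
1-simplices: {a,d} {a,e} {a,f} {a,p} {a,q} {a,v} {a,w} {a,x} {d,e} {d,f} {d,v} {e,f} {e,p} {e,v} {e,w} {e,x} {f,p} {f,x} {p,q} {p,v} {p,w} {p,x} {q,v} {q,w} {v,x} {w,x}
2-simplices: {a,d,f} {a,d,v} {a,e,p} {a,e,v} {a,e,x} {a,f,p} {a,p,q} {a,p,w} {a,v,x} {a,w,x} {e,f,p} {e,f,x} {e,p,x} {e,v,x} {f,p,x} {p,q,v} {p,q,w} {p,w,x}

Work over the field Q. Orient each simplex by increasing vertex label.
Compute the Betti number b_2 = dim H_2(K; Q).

b_2=3

n_0=9 n_1=26 n_2=18  [Q]
∂1: piv[ad,ae,af,ap,aq,av,aw,ax] rk=8  ker:de,df,dv,ef,ep,ev,ew,ex,fp,fx,pq,pv,pw,px,qv,qw,vx,wx
∂2: piv[adf,adv,aep,aev,aex,afp,apq,apw,avx,awx,efp,efx,epx,pqv,pqw] rk=15  ker:evx,fpx,pwx
b_2=(18−15)−0=3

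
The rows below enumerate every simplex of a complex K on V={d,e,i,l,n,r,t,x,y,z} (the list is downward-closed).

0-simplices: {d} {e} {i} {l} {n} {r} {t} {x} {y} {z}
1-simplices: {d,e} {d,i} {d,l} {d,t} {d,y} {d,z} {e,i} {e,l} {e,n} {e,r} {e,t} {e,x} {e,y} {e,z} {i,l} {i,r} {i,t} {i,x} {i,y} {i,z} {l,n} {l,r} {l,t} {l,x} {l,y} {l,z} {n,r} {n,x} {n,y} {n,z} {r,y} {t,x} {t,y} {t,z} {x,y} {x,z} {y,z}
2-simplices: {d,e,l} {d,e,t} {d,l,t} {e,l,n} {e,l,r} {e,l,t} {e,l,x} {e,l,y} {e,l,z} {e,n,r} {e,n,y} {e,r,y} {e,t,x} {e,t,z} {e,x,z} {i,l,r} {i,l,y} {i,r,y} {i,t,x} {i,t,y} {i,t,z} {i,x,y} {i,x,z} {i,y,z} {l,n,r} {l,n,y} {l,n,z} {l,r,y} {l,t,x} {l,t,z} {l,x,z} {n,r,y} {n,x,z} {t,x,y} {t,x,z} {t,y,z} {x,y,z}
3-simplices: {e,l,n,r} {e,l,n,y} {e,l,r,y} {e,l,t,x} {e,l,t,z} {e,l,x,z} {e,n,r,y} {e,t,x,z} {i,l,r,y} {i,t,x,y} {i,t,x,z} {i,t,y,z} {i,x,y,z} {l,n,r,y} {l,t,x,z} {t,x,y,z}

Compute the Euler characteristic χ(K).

χ(K)=-6

n_0=10 n_1=37 n_2=37 n_3=16
χ=+10−37+37−16=-6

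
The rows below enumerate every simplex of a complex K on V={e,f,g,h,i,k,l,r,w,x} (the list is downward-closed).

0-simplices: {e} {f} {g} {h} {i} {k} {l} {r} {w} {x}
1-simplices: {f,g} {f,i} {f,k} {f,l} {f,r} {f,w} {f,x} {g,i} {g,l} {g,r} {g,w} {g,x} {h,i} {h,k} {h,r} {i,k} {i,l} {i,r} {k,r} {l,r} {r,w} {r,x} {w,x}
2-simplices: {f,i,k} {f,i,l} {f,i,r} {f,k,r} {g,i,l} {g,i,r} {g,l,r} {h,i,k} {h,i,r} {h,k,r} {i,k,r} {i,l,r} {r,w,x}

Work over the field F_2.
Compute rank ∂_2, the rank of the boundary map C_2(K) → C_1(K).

n_0=10 n_1=23 n_2=13  [Z2]
∂1: piv[fg,fi,fk,fl,fr,fw,fx,hi] rk=8  ker:gi,gl,gr,gw,gx,hk,hr,ik,il,ir,kr,lr,rw,rx,wx
∂2: piv[fik,fil,fir,fkr,gil,gir,glr,hik,hir,rwx] rk=10  ker:hkr,ikr,ilr
rk∂_2=10

rank∂_2=10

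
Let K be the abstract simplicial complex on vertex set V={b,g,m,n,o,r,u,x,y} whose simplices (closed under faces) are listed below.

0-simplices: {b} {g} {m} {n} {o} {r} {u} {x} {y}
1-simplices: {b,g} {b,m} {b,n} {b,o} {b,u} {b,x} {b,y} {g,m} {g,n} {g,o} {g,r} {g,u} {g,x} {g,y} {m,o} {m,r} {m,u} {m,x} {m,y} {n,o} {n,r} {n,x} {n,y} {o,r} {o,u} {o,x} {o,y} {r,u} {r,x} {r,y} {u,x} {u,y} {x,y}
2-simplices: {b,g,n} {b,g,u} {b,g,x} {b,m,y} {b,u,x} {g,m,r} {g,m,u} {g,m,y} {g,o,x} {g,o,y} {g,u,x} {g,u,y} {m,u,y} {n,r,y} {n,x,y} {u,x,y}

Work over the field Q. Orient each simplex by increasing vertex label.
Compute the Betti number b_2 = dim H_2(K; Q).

n_0=9 n_1=33 n_2=16  [Q]
∂1: piv[bg,bm,bn,bo,bu,bx,by,gr] rk=8  ker:gm,gn,go,gu,gx,gy,mo,mr,mu,mx,my,no,nr,nx,ny,or,ou,ox,oy,ru,rx,ry,ux,uy,xy
∂2: piv[bgn,bgu,bgx,bmy,bux,gmr,gmu,gmy,gox,goy,guy,nry,nxy,uxy] rk=14  ker:gux,muy
b_2=(16−14)−0=2

b_2=2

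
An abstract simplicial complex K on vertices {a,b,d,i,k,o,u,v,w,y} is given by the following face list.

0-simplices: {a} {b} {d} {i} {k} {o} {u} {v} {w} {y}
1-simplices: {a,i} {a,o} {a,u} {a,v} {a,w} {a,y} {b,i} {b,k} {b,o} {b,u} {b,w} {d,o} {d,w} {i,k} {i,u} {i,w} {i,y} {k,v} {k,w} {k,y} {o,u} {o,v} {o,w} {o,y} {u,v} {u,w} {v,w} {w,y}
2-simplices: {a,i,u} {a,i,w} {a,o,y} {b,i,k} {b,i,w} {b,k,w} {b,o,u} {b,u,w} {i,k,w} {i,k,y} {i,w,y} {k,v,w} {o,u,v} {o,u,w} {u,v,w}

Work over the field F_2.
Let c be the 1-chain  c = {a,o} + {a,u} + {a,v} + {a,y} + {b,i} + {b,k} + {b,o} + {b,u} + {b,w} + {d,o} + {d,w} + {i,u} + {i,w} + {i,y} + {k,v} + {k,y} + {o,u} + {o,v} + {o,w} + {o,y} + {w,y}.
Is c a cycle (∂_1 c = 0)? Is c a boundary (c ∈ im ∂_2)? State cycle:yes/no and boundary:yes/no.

cycle:no boundary:no

n_0=10 n_1=28 n_2=15  [Z2]
∂1: piv[ai,ao,au,av,aw,ay,bi,bk,do] rk=9  ker:bo,bu,bw,dw,ik,iu,iw,iy,kv,kw,ky,ou,ov,ow,oy,uv,uw,vw,wy
∂2: piv[aiu,aiw,aoy,bik,biw,bkw,bou,buw,iky,iwy,kvw,ouv,ouw,uvw] rk=14  ker:ikw
∂1c = {b} + {k} + {o} + {v} + {w} + {y}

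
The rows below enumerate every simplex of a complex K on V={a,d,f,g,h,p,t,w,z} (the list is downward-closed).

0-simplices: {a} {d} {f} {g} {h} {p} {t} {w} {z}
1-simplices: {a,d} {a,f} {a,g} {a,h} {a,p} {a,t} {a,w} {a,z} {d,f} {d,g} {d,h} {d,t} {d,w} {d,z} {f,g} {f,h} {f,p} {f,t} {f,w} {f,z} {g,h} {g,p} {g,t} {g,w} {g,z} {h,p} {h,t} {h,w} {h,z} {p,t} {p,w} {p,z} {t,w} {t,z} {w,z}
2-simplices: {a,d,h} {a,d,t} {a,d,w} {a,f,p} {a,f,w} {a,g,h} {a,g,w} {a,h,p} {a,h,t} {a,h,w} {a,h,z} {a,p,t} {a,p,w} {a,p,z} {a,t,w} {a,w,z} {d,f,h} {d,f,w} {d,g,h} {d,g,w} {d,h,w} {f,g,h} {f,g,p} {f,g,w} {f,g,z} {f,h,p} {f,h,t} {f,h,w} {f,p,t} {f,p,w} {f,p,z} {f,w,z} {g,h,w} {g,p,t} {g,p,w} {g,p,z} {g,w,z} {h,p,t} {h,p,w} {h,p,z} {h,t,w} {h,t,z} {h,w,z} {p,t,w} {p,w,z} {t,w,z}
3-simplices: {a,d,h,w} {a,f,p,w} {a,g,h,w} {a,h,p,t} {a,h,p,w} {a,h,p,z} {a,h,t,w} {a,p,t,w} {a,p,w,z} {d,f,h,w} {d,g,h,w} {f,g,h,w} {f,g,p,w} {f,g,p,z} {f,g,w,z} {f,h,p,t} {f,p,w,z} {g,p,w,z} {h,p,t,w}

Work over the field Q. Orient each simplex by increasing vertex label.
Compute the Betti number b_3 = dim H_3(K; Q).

n_0=9 n_1=35 n_2=46 n_3=19  [Q]
∂1: piv[ad,af,ag,ah,ap,at,aw,az] rk=8  ker:df,dg,dh,dt,dw,dz,fg,fh,fp,ft,fw,fz,gh,gp,gt,gw,gz,hp,ht,hw,hz,pt,pw,pz,tw,tz,wz
∂2: piv[adh,adt,adw,afp,afw,agh,agw,ahp,aht,ahw,ahz,apt,apw,apz,atw,awz,dfh,dfw,dgh,fgh,fgp,fgz,fht,fpz,gpt,htz] rk=26  ker:dgw,dhw,fgw,fhp,fhw,fpt,fpw,fwz,ghw,gpw,gpz,gwz,hpt,hpw,hpz,htw,hwz,ptw,pwz,twz
∂3: piv[adhw,afpw,aghw,ahpt,ahpw,ahpz,ahtw,aptw,apwz,dfhw,dghw,fghw,fgpw,fgpz,fgwz,fhpt,fpwz] rk=17  ker:gpwz,hptw
b_3=(19−17)−0=2

b_3=2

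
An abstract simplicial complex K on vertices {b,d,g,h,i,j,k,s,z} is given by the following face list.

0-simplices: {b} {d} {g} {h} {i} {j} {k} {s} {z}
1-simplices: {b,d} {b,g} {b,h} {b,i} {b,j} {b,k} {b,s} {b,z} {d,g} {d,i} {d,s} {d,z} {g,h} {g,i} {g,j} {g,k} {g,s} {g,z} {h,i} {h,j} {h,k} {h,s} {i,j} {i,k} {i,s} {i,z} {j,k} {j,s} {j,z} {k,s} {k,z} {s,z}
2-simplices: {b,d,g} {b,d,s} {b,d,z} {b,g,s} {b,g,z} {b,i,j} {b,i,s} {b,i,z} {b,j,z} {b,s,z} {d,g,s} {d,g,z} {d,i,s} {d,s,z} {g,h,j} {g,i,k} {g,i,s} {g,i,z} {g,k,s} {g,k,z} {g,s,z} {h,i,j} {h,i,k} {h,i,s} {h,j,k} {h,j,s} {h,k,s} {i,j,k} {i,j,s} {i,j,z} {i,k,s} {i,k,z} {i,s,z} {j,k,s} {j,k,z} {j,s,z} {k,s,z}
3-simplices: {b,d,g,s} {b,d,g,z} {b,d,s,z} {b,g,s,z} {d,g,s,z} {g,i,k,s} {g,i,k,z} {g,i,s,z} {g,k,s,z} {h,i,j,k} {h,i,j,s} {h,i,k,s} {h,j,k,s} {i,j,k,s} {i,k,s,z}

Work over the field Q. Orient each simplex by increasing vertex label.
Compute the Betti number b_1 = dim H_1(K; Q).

b_1=3

n_0=9 n_1=32 n_2=37 n_3=15  [Q]
∂1: piv[bd,bg,bh,bi,bj,bk,bs,bz] rk=8  ker:dg,di,ds,dz,gh,gi,gj,gk,gs,gz,hi,hj,hk,hs,ij,ik,is,iz,jk,js,jz,ks,kz,sz
∂2: piv[bdg,bds,bdz,bgs,bgz,bij,bis,biz,bjz,bsz,dis,ghj,gik,gis,gks,gkz,hij,hik,his,hjk,hjs] rk=21  ker:dgs,dgz,dsz,giz,gsz,hks,ijk,ijs,ijz,iks,ikz,isz,jks,jkz,jsz,ksz
∂3: piv[bdgs,bdgz,bdsz,bgsz,giks,gikz,gisz,gksz,hijk,hijs,hiks,hjks] rk=12  ker:dgsz,ijks,iksz
b_1=(32−8)−21=3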